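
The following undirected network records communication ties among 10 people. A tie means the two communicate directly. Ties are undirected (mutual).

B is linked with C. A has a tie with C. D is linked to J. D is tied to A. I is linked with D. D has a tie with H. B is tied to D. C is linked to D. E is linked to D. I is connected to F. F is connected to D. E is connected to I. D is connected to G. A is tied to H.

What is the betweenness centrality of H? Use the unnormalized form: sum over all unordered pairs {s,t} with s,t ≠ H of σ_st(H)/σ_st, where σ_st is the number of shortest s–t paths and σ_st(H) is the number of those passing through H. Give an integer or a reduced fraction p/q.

0

No shortest path between any pair of other nodes passes through H.
Summing the contributions gives betweenness(H) = 0.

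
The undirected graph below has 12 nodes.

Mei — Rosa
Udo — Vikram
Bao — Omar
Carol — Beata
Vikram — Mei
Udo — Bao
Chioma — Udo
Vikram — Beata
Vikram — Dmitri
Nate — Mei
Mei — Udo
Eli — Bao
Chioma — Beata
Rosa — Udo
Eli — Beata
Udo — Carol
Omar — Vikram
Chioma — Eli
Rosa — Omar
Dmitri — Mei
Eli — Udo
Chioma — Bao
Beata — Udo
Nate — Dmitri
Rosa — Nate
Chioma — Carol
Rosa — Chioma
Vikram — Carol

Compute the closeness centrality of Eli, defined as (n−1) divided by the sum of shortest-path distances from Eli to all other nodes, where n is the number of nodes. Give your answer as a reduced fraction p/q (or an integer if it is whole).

Distances from Eli: Bao:1, Beata:1, Carol:2, Chioma:1, Dmitri:3, Mei:2, Nate:3, Omar:2, Rosa:2, Udo:1, Vikram:2. Sum = 20.
n = 12, so closeness = 11/20.

11/20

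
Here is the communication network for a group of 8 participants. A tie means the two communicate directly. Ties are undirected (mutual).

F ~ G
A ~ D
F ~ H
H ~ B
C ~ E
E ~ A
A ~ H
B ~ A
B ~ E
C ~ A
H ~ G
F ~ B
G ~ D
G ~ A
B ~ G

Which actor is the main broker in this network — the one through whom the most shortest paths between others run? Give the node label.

A

Unnormalized betweenness of each node: A:29/4, B:17/6, C:0, D:0, E:3/4, F:0, G:31/12, H:7/12.
A has the largest value, 29/4, making it the main broker — the node through which the most shortest paths run.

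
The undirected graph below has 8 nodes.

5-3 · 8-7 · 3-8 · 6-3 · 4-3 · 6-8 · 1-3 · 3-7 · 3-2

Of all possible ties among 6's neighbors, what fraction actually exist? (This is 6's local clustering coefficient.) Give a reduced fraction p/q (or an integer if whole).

1

6's neighbors: 3 and 8 (k = 2).
Possible neighbor pairs: C(2,2) = 1. Edges among them: 3–8 → e = 1.
Clustering(6) = 1/1.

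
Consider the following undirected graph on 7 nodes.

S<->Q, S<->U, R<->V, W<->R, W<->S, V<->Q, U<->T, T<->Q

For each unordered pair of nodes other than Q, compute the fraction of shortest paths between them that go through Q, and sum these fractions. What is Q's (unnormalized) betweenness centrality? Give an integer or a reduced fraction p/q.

Pairs whose geodesics pass through Q — T–V: 1; T–R: 1; T–W: 1/2; T–S: 1/2; V–S: 1; V–U: 2/2.
All other pairs contribute 0.
Summing the contributions gives betweenness(Q) = 5.

5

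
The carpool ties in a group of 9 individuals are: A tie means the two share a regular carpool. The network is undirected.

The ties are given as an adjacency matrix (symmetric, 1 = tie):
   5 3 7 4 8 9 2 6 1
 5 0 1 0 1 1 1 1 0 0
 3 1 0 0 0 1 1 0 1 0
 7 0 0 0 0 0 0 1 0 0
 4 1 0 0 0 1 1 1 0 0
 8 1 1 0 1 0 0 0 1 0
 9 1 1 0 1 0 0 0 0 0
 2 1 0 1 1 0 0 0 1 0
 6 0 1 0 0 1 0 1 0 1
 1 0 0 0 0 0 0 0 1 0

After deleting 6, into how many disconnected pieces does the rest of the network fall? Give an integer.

Without 6, the remaining ties split the others into: {2, 3, 4, 5, 7, 8, 9}; {1}.
That's 2 separate components.

2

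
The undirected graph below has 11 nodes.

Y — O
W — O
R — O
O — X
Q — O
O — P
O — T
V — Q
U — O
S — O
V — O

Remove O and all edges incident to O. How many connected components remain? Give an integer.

9

Without O, the remaining ties split the others into: {Q, V}; {R}; {P}; {S}; {W}; {U}; {Y}; {X}; {T}.
That's 9 separate components.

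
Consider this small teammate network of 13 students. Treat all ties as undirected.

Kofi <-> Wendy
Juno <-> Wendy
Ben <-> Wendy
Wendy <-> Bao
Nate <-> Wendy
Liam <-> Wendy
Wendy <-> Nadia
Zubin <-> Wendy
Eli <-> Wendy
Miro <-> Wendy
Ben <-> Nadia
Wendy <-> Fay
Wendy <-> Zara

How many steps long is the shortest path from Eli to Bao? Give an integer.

One shortest route is Eli – Wendy – Bao, which uses 2 edges, and Eli and Bao are not directly tied, so nothing shorter exists. So d(Eli,Bao) = 2.

2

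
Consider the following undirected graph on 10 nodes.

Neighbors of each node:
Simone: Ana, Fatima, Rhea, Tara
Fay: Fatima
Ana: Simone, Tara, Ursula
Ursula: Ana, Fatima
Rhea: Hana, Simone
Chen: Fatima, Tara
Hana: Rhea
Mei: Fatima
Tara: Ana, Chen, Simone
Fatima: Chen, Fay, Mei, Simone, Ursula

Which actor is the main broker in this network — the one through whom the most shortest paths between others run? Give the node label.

Unnormalized betweenness of each node: Ana:5/2, Chen:3/2, Fatima:19, Fay:0, Hana:0, Mei:0, Rhea:8, Simone:17, Tara:5/2, Ursula:3/2.
Fatima has the largest value, 19, making it the main broker — the node through which the most shortest paths run.

Fatima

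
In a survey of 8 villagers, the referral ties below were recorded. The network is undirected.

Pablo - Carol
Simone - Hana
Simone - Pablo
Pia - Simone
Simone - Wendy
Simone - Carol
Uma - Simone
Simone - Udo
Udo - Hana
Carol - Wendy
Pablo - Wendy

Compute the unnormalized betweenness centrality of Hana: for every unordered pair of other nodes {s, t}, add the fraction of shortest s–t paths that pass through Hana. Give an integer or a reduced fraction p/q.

0

No shortest path between any pair of other nodes passes through Hana.
Summing the contributions gives betweenness(Hana) = 0.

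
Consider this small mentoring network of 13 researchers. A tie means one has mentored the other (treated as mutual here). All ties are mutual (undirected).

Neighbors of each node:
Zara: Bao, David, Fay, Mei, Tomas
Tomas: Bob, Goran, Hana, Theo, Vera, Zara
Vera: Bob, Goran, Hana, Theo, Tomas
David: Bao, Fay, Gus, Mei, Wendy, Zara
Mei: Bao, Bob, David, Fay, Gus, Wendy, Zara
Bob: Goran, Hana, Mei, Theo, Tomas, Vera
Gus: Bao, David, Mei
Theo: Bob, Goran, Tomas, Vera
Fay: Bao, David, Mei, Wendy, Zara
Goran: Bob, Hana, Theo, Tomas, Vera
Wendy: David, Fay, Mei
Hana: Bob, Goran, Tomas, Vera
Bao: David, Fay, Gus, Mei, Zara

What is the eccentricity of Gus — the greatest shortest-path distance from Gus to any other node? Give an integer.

3

Distances from Gus: Bao:1, Bob:2, David:1, Fay:2, Goran:3, Hana:3, Mei:1, Theo:3, Tomas:3, Vera:3, Wendy:2, Zara:2.
The largest is 3 (to Tomas, Goran, Theo, Hana, and Vera), so the eccentricity of Gus is 3.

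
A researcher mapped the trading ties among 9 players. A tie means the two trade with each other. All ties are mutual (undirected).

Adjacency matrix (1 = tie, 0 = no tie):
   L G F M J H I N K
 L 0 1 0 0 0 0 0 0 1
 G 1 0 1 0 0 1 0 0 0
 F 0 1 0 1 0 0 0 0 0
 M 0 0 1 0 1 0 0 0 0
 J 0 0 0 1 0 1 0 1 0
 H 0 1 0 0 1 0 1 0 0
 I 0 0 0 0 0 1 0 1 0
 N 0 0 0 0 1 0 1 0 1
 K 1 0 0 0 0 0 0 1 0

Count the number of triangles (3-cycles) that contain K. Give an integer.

0

K's neighbors are L and N, but none of them are tied to each other, so no triangle contains K.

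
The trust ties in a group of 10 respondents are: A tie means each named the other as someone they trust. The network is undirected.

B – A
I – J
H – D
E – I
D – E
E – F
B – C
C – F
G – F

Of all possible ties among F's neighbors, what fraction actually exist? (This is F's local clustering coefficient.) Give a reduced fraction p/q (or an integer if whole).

0

F's neighbors: C, E, and G (k = 3).
Possible neighbor pairs: C(3,2) = 3. Edges among them: none → e = 0.
Clustering(F) = 0/3 = 0.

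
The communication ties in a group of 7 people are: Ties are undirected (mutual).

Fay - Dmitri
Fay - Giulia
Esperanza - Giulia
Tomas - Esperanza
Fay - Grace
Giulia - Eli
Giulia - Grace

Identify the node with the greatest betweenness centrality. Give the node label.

Unnormalized betweenness of each node: Dmitri:0, Eli:0, Esperanza:5, Fay:5, Giulia:11, Grace:0, Tomas:0.
Giulia has the largest value, 11, making it the main broker — the node through which the most shortest paths run.

Giulia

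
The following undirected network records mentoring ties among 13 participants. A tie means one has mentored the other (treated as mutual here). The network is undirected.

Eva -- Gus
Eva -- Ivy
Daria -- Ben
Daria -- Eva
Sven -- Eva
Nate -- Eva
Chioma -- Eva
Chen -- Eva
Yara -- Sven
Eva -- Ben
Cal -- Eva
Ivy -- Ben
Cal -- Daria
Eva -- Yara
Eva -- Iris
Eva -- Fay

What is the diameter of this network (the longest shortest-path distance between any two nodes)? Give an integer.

2

Eccentricity of each node (its greatest distance to any other): Ben:2, Cal:2, Chen:2, Chioma:2, Daria:2, Eva:1, Fay:2, Gus:2, Iris:2, Ivy:2, Nate:2, Sven:2, Yara:2.
The maximum eccentricity is 2, realized for instance by the pair Ben–Yara via Ben – Eva – Yara. So the diameter is 2.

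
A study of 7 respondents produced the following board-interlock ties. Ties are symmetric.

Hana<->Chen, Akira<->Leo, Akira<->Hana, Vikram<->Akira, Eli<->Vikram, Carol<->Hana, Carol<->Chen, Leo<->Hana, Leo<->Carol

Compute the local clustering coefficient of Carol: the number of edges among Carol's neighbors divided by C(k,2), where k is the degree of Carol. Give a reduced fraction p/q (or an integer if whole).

Carol's neighbors: Chen, Hana, and Leo (k = 3).
Possible neighbor pairs: C(3,2) = 3. Edges among them: Chen–Hana, Hana–Leo → e = 2.
Clustering(Carol) = 2/3.

2/3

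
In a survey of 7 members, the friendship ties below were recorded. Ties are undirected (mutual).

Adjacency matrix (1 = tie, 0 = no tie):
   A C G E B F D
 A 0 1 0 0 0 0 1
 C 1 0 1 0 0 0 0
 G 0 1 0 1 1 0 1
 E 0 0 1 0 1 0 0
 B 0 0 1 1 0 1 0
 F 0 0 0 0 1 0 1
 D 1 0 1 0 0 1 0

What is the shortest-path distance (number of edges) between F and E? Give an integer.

One shortest route is F – B – E, which uses 2 edges, and F and E are not directly tied, so nothing shorter exists. So d(F,E) = 2.

2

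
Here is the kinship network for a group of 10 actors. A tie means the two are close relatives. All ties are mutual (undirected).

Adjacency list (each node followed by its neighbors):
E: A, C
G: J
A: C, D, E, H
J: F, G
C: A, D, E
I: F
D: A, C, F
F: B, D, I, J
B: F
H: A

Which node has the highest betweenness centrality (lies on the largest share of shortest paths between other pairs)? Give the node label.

Unnormalized betweenness of each node: A:11, B:0, C:3, D:20, E:0, F:25, G:0, H:0, I:0, J:8.
F has the largest value, 25, making it the main broker — the node through which the most shortest paths run.

F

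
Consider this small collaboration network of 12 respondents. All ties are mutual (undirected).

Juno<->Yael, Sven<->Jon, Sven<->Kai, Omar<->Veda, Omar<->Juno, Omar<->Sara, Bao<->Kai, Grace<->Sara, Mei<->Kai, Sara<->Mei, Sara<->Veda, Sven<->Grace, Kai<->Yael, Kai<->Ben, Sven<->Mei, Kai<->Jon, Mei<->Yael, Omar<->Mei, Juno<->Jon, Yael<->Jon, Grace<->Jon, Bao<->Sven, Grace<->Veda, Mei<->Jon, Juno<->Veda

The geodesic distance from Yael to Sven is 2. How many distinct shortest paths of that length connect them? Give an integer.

3

The shortest distance is 2. The length-2 paths are: Yael–Mei–Sven; Yael–Kai–Sven; Yael–Jon–Sven.
That gives 3 distinct shortest paths.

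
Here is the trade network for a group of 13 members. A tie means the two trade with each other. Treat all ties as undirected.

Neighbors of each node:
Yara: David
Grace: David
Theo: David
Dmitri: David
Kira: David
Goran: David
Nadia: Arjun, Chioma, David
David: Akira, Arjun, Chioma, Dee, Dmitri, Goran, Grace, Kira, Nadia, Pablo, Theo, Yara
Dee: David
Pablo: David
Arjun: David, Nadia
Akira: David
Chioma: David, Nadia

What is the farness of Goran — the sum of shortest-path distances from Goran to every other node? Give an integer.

23

Distances from Goran: Akira:2, Arjun:2, Chioma:2, David:1, Dee:2, Dmitri:2, Grace:2, Kira:2, Nadia:2, Pablo:2, Theo:2, Yara:2.
Sum = 2 + 2 + 2 + 1 + 2 + 2 + 2 + 2 + 2 + 2 + 2 + 2 = 23.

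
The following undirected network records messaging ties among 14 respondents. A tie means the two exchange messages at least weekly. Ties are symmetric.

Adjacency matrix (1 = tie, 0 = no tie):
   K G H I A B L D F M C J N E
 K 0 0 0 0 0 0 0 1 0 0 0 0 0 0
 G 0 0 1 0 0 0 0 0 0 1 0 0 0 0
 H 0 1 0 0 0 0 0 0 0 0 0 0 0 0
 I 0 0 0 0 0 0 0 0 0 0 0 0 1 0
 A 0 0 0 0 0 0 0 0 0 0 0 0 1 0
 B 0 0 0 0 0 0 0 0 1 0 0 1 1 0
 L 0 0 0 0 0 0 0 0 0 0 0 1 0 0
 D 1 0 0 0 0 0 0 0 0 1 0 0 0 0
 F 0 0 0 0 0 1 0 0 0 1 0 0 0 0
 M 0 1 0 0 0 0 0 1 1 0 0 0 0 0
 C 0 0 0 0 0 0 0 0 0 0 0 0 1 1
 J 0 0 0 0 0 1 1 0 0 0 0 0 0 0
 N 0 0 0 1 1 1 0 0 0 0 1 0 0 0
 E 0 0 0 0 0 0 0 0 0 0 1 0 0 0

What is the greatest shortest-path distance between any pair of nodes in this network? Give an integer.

7

Eccentricity of each node (its greatest distance to any other): A:6, B:4, C:6, D:6, E:7, F:4, G:6, H:7, I:6, J:5, K:7, L:6, M:5, N:5.
The maximum eccentricity is 7, realized for instance by the pair K–E via K – D – M – F – B – N – C – E. So the diameter is 7.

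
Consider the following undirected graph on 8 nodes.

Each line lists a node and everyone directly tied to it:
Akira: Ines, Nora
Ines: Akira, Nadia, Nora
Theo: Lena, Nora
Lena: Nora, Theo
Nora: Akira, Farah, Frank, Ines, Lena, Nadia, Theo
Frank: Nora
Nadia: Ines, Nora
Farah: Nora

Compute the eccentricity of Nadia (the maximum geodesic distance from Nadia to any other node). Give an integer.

Distances from Nadia: Akira:2, Farah:2, Frank:2, Ines:1, Lena:2, Nora:1, Theo:2.
The largest is 2 (to Farah, Akira, Lena, Frank, and Theo), so the eccentricity of Nadia is 2.

2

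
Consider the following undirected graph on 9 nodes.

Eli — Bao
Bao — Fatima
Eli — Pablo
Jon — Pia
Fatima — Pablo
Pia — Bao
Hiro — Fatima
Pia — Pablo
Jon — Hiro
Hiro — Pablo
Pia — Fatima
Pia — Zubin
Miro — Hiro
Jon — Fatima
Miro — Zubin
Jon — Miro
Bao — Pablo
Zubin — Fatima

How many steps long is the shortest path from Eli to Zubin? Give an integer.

One shortest route is Eli – Pablo – Fatima – Zubin, which uses 3 edges, and at distance 2 from Eli we only reach {Fatima, Hiro, Pia}, which does not include Zubin. So d(Eli,Zubin) = 3.

3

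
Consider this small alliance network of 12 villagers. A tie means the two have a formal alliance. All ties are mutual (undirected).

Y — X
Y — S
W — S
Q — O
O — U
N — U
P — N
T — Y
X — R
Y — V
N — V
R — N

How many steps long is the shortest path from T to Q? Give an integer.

One shortest route is T – Y – V – N – U – O – Q, which uses 6 edges, and at distance 5 from T we only reach {O}, which does not include Q. So d(T,Q) = 6.

6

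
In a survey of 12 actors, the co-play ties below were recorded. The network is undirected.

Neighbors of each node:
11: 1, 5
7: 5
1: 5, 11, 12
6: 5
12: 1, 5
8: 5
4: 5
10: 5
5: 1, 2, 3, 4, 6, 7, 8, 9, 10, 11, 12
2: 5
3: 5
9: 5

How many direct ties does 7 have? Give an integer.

1

7 is directly tied to 5. That is 1 neighbor, so the degree of 7 is 1.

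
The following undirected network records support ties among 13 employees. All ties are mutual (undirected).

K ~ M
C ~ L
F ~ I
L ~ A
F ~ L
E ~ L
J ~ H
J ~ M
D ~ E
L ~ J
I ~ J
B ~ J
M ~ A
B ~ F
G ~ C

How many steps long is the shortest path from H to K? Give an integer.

One shortest route is H – J – M – K, which uses 3 edges, and at distance 2 from H we only reach {B, I, L, M}, which does not include K. So d(H,K) = 3.

3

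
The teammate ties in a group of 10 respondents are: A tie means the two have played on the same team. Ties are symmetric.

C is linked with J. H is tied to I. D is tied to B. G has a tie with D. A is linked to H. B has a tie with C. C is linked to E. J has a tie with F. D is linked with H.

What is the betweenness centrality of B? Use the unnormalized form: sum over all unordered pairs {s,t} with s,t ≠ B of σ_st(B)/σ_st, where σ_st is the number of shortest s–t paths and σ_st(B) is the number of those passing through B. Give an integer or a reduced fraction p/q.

20

Pairs whose geodesics pass through B — H–C: 1; H–F: 1; H–J: 1; H–E: 1; C–D: 1; C–I: 1; C–A: 1; C–G: 1; D–F: 1; D–J: 1; D–E: 1; F–I: 1; F–A: 1; F–G: 1 … (+6 more pairs).
All other pairs contribute 0.
Summing the contributions gives betweenness(B) = 20.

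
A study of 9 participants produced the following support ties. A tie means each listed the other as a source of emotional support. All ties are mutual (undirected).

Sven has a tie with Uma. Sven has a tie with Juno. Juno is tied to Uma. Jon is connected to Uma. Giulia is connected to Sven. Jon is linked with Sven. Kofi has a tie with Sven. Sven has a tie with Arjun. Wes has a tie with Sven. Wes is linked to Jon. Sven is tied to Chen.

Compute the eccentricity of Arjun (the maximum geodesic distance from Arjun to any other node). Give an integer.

Distances from Arjun: Chen:2, Giulia:2, Jon:2, Juno:2, Kofi:2, Sven:1, Uma:2, Wes:2.
The largest is 2 (to Jon, Kofi, Giulia, Uma, Wes, Chen, and Juno), so the eccentricity of Arjun is 2.

2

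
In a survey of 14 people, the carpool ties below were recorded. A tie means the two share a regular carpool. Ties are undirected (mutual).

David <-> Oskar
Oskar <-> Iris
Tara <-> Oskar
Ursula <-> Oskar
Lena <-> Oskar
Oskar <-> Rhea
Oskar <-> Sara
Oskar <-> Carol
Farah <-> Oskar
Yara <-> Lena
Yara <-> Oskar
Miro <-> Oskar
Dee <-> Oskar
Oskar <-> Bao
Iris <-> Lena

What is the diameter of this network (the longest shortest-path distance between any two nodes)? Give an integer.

2

Eccentricity of each node (its greatest distance to any other): Bao:2, Carol:2, David:2, Dee:2, Farah:2, Iris:2, Lena:2, Miro:2, Oskar:1, Rhea:2, Sara:2, Tara:2, Ursula:2, Yara:2.
The maximum eccentricity is 2, realized for instance by the pair Carol–Lena via Carol – Oskar – Lena. So the diameter is 2.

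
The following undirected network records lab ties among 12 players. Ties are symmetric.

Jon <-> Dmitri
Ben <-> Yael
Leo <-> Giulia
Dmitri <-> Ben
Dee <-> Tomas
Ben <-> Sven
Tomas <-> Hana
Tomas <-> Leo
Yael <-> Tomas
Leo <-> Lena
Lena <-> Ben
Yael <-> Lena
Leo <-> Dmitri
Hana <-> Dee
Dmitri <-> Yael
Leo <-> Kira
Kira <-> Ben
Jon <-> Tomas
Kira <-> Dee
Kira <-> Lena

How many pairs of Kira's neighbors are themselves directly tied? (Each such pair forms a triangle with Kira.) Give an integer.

2

Kira's neighbors: Ben, Dee, Lena, and Leo.
Neighbor pairs that are themselves tied: Kira–Ben–Lena; Kira–Lena–Leo. Each forms one triangle with Kira, for 2 in total.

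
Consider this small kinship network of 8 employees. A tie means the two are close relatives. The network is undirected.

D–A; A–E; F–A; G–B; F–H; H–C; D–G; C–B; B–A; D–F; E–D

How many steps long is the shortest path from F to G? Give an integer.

2

One shortest route is F – D – G, which uses 2 edges, and F and G are not directly tied, so nothing shorter exists. So d(F,G) = 2.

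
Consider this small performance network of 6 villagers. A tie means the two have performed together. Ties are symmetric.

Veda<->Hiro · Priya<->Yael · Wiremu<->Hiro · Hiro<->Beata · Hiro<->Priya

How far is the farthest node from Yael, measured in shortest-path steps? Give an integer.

3

Distances from Yael: Beata:3, Hiro:2, Priya:1, Veda:3, Wiremu:3.
The largest is 3 (to Wiremu, Veda, and Beata), so the eccentricity of Yael is 3.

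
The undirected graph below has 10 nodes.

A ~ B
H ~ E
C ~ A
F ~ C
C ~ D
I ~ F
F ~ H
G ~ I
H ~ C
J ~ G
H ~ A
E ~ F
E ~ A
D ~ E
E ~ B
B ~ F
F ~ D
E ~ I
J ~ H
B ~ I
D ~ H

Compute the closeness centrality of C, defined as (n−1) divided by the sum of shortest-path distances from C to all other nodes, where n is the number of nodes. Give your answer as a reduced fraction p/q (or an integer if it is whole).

Distances from C: A:1, B:2, D:1, E:2, F:1, G:3, H:1, I:2, J:2. Sum = 15.
n = 10, so closeness = 9/15 = 3/5.

3/5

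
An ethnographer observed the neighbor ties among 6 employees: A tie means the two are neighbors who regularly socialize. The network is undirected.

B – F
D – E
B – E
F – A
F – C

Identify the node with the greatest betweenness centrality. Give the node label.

Unnormalized betweenness of each node: A:0, B:6, C:0, D:0, E:4, F:7.
F has the largest value, 7, making it the main broker — the node through which the most shortest paths run.

F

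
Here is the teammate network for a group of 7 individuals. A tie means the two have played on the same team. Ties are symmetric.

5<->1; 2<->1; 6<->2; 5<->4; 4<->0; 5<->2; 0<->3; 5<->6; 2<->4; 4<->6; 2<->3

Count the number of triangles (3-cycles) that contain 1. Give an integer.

1

1's neighbors: 2 and 5.
Neighbor pairs that are themselves tied: 1–2–5. Each forms one triangle with 1, for 1 in total.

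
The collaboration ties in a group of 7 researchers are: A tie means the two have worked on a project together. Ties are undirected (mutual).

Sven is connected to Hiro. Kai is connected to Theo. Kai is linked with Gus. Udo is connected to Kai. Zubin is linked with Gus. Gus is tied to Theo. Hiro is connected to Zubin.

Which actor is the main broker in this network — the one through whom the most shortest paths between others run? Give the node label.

Gus

Unnormalized betweenness of each node: Gus:9, Hiro:5, Kai:5, Sven:0, Theo:0, Udo:0, Zubin:8.
Gus has the largest value, 9, making it the main broker — the node through which the most shortest paths run.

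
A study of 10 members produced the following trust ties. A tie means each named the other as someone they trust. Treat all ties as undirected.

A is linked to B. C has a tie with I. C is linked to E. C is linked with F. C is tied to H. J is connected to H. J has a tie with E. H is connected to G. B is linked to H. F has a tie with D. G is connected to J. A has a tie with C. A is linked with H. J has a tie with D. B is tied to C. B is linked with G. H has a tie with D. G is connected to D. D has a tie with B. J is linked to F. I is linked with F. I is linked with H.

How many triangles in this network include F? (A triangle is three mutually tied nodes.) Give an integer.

F's neighbors: C, D, I, and J.
Neighbor pairs that are themselves tied: F–C–I; F–D–J. Each forms one triangle with F, for 2 in total.

2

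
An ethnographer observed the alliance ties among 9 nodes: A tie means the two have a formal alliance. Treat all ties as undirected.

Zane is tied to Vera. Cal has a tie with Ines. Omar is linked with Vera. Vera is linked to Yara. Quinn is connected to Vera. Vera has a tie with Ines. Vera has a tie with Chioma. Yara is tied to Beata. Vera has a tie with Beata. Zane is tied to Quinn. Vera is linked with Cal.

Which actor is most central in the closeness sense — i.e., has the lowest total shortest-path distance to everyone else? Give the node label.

Vera

Farness (sum of distances to all others) for each node — Beata:14, Cal:14, Chioma:15, Ines:14, Omar:15, Quinn:14, Vera:8, Yara:14, Zane:14.
The smallest farness is 8, for Vera, so Vera has the highest closeness.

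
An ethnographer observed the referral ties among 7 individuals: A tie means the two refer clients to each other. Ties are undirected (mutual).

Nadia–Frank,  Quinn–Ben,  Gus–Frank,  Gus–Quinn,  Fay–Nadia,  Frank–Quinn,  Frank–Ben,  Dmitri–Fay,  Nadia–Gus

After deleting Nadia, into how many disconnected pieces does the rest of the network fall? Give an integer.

Without Nadia, the remaining ties split the others into: {Dmitri, Fay}; {Ben, Frank, Gus, Quinn}.
That's 2 separate components.

2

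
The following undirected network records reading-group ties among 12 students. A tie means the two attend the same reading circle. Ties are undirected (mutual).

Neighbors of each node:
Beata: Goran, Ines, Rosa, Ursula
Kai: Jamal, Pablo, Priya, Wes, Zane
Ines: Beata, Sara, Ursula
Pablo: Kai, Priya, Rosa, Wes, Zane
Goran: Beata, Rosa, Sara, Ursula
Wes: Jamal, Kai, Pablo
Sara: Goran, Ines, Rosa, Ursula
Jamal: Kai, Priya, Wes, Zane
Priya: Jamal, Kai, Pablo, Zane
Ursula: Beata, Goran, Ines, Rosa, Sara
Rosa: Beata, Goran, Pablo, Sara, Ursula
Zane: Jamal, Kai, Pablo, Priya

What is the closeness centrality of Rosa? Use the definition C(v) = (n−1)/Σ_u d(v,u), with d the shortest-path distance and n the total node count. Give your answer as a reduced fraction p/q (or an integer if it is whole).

11/18

Distances from Rosa: Beata:1, Goran:1, Ines:2, Jamal:3, Kai:2, Pablo:1, Priya:2, Sara:1, Ursula:1, Wes:2, Zane:2. Sum = 18.
n = 12, so closeness = 11/18.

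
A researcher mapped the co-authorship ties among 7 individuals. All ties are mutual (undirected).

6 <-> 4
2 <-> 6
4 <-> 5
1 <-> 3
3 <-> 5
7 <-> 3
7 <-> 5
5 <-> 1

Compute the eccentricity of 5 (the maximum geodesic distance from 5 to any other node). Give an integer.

Distances from 5: 1:1, 2:3, 3:1, 4:1, 6:2, 7:1.
The largest is 3 (to 2), so the eccentricity of 5 is 3.

3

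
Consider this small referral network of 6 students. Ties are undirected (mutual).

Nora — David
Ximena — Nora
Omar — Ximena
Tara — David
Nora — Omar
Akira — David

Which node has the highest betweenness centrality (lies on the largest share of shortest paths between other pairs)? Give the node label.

Unnormalized betweenness of each node: Akira:0, David:7, Nora:6, Omar:0, Tara:0, Ximena:0.
David has the largest value, 7, making it the main broker — the node through which the most shortest paths run.

David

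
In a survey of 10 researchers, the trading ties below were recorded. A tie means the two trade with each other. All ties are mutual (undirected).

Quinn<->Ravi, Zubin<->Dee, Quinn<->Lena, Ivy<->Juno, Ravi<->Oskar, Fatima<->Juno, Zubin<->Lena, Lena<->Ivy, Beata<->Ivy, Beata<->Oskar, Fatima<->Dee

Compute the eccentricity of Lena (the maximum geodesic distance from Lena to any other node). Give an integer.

Distances from Lena: Beata:2, Dee:2, Fatima:3, Ivy:1, Juno:2, Oskar:3, Quinn:1, Ravi:2, Zubin:1.
The largest is 3 (to Fatima and Oskar), so the eccentricity of Lena is 3.

3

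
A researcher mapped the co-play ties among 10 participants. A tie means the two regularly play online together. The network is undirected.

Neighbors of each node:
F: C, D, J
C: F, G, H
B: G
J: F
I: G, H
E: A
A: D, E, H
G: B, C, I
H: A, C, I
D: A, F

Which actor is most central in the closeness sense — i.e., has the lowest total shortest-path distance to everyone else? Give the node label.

C

Farness (sum of distances to all others) for each node — A:19, B:28, C:16, D:20, E:27, F:18, G:20, H:17, I:21, J:26.
The smallest farness is 16, for C, so C has the highest closeness.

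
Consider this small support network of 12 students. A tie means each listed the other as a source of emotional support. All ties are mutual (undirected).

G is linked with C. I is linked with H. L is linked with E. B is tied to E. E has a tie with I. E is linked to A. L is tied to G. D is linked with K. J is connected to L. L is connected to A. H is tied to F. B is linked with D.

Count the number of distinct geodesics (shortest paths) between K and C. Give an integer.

The shortest distance is 6, and the only length-6 path is K–D–B–E–L–G–C. So there is exactly 1 shortest path.

1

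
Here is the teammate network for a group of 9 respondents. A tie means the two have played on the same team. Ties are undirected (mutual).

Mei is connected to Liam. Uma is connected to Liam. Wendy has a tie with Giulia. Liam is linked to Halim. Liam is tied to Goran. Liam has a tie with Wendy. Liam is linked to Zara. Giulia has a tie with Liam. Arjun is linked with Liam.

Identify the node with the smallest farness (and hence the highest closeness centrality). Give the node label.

Liam

Farness (sum of distances to all others) for each node — Arjun:15, Giulia:14, Goran:15, Halim:15, Liam:8, Mei:15, Uma:15, Wendy:14, Zara:15.
The smallest farness is 8, for Liam, so Liam has the highest closeness.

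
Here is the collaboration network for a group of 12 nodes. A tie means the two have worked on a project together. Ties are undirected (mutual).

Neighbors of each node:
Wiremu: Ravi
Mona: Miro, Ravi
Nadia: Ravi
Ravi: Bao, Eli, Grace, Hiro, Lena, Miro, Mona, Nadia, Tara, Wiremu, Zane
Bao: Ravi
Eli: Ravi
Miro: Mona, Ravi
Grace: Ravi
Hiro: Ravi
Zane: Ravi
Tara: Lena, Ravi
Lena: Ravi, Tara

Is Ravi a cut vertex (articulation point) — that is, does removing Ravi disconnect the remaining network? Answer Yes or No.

Yes

Removing Ravi leaves {Miro and Mona} with no path to {Eli}, so the network splits into 9 components. Ravi is a cut vertex.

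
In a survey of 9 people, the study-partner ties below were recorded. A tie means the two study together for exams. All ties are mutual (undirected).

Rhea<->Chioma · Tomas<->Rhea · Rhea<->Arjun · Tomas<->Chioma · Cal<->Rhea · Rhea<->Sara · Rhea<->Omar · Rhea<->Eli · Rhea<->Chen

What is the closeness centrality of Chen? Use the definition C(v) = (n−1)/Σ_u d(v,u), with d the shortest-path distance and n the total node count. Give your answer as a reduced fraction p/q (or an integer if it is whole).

Distances from Chen: Arjun:2, Cal:2, Chioma:2, Eli:2, Omar:2, Rhea:1, Sara:2, Tomas:2. Sum = 15.
n = 9, so closeness = 8/15.

8/15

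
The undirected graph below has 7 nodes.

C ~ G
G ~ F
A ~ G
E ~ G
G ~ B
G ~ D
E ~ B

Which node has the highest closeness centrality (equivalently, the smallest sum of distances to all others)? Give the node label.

G

Farness (sum of distances to all others) for each node — A:11, B:10, C:11, D:11, E:10, F:11, G:6.
The smallest farness is 6, for G, so G has the highest closeness.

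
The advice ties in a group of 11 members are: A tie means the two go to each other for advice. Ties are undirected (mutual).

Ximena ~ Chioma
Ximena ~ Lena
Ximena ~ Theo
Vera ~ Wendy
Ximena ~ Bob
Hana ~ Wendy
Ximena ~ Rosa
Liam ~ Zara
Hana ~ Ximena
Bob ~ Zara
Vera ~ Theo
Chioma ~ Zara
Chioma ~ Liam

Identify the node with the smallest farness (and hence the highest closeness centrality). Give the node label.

Ximena

Farness (sum of distances to all others) for each node — Bob:20, Chioma:19, Hana:20, Lena:23, Liam:26, Rosa:23, Theo:20, Vera:26, Wendy:26, Ximena:14, Zara:25.
The smallest farness is 14, for Ximena, so Ximena has the highest closeness.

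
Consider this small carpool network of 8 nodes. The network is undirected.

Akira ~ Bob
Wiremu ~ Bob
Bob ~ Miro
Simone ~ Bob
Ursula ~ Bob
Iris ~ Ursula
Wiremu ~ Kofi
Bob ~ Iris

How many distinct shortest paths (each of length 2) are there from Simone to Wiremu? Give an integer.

The shortest distance is 2, and the only length-2 path is Simone–Bob–Wiremu. So there is exactly 1 shortest path.

1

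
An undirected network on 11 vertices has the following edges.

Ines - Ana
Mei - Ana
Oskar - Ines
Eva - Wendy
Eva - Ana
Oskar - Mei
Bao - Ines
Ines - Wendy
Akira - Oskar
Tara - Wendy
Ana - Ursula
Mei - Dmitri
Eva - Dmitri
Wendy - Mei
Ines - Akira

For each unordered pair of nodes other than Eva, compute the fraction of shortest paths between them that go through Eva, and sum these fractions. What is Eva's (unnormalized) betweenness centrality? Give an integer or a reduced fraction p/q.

62/15

Pairs whose geodesics pass through Eva — Ana–Dmitri: 1/2; Ana–Wendy: 1/3; Ana–Tara: 1/3; Ursula–Dmitri: 1/2; Ursula–Wendy: 1/3; Ursula–Tara: 1/3; Dmitri–Ines: 2/5; Dmitri–Wendy: 1/2; Dmitri–Tara: 1/2; Dmitri–Bao: 2/5.
All other pairs contribute 0.
Summing the contributions gives betweenness(Eva) = 62/15.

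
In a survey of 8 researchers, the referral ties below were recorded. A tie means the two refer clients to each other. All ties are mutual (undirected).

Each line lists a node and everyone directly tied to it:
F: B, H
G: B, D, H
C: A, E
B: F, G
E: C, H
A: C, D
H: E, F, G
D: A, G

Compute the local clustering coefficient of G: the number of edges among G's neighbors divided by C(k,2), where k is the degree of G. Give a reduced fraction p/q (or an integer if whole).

G's neighbors: B, D, and H (k = 3).
Possible neighbor pairs: C(3,2) = 3. Edges among them: none → e = 0.
Clustering(G) = 0/3 = 0.

0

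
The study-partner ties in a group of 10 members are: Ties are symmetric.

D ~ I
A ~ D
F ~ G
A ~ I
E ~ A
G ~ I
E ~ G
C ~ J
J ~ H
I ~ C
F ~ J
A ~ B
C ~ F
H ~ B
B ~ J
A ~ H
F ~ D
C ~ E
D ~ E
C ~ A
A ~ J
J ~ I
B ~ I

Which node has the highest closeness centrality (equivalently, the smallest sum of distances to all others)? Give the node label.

Farness (sum of distances to all others) for each node — A:11, B:14, C:13, D:14, E:14, F:14, G:16, H:16, I:12, J:12.
The smallest farness is 11, for A, so A has the highest closeness.

A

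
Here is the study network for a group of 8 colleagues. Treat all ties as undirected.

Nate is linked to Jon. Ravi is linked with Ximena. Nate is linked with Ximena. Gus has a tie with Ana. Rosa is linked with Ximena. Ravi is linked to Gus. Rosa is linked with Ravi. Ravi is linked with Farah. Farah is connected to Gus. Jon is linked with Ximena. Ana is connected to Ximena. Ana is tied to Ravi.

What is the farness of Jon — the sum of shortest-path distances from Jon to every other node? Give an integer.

14

Distances from Jon: Ana:2, Farah:3, Gus:3, Nate:1, Ravi:2, Rosa:2, Ximena:1.
Sum = 2 + 3 + 3 + 1 + 2 + 2 + 1 = 14.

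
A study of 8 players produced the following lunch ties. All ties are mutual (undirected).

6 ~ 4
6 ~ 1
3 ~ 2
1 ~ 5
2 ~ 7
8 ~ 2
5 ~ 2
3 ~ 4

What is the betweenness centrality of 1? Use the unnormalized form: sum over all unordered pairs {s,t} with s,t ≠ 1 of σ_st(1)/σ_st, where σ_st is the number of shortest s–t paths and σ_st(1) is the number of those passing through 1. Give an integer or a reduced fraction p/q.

3

Pairs whose geodesics pass through 1 — 2–6: 1/2; 5–6: 1; 5–4: 1/2; 6–8: 1/2; 6–7: 1/2.
All other pairs contribute 0.
Summing the contributions gives betweenness(1) = 3.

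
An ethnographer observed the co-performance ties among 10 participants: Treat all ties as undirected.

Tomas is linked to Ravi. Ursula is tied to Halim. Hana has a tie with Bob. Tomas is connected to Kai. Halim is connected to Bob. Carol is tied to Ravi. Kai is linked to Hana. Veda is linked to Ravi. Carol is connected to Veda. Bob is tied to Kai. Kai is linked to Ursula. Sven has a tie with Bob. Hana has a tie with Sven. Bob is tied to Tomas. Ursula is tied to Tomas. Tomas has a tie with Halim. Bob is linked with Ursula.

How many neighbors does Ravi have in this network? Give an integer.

3

Ravi is directly tied to Carol, Tomas, and Veda. That is 3 neighbors, so the degree of Ravi is 3.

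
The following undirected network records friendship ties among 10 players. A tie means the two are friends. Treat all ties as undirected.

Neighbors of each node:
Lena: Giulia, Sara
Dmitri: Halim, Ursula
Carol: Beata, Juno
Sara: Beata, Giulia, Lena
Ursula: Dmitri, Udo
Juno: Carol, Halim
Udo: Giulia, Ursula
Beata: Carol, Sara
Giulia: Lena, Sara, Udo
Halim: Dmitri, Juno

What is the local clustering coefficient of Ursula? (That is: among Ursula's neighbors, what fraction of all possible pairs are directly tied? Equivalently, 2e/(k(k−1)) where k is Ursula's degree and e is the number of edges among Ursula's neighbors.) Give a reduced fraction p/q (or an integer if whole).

0

Ursula's neighbors: Dmitri and Udo (k = 2).
Possible neighbor pairs: C(2,2) = 1. Edges among them: none → e = 0.
Clustering(Ursula) = 0/1.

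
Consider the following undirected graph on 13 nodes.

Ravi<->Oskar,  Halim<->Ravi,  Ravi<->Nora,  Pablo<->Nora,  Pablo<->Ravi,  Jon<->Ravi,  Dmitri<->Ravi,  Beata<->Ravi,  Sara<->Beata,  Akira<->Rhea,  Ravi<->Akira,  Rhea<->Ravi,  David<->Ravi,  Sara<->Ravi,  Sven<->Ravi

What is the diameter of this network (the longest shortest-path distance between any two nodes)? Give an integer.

Eccentricity of each node (its greatest distance to any other): Akira:2, Beata:2, David:2, Dmitri:2, Halim:2, Jon:2, Nora:2, Oskar:2, Pablo:2, Ravi:1, Rhea:2, Sara:2, Sven:2.
The maximum eccentricity is 2, realized for instance by the pair Oskar–Rhea via Oskar – Ravi – Rhea. So the diameter is 2.

2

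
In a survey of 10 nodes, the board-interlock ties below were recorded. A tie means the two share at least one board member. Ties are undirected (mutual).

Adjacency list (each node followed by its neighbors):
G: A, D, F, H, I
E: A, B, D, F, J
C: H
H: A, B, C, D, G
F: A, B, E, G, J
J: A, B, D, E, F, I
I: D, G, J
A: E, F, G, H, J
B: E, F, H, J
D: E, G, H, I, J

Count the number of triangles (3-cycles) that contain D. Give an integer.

D's neighbors: E, G, H, I, and J.
Neighbor pairs that are themselves tied: D–E–J; D–G–H; D–G–I; D–I–J. Each forms one triangle with D, for 4 in total.

4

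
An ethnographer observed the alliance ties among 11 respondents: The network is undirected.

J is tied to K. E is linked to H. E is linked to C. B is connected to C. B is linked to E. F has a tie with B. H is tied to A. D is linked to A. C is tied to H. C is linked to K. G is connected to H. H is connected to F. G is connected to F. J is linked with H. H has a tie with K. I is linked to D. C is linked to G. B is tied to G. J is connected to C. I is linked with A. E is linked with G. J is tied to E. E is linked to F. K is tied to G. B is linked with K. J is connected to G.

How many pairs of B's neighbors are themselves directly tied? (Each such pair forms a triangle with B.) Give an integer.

7

B's neighbors: C, E, F, G, and K.
Neighbor pairs that are themselves tied: B–C–E; B–C–G; B–C–K; B–E–F; B–E–G; B–F–G; B–G–K. Each forms one triangle with B, for 7 in total.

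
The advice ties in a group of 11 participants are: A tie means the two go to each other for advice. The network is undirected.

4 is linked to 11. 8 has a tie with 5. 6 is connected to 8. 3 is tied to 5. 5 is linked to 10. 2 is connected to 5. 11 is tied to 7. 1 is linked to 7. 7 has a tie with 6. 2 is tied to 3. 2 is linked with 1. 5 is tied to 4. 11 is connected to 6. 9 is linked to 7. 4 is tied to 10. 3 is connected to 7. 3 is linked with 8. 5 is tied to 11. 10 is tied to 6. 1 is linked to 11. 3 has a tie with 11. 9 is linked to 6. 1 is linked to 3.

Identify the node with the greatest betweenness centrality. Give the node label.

5

Unnormalized betweenness of each node: 1:19/12, 2:1/2, 3:629/120, 4:1/2, 5:59/8, 6:203/30, 7:329/60, 8:67/60, 9:0, 10:179/120, 11:833/120.
5 has the largest value, 59/8, making it the main broker — the node through which the most shortest paths run.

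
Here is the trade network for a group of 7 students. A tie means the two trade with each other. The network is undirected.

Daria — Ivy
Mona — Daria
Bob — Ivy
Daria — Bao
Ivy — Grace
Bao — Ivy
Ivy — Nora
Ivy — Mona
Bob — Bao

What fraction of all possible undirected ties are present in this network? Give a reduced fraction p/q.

3/7

There are 9 edges and 7 nodes, so the maximum possible is C(7,2) = 21.
Density = 9/21 = 3/7.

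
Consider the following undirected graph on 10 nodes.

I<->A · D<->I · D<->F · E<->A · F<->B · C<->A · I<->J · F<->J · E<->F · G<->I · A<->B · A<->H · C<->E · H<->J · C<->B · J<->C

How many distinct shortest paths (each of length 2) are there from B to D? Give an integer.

The shortest distance is 2, and the only length-2 path is B–F–D. So there is exactly 1 shortest path.

1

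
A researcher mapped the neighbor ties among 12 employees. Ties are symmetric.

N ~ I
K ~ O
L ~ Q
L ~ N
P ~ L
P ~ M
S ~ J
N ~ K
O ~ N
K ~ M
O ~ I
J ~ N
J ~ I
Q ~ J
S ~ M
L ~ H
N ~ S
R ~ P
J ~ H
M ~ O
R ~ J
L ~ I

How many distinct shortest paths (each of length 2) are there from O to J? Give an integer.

The shortest distance is 2. The length-2 paths are: O–N–J; O–I–J.
That gives 2 distinct shortest paths.

2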